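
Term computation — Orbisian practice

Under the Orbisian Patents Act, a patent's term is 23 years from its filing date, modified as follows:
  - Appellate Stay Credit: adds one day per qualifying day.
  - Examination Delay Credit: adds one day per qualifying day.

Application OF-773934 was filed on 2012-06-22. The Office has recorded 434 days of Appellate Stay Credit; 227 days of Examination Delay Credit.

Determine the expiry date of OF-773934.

Base term: filing date + 23 years → 22 June 2035.
Appellate Stay Credit: +434 days → 29 August 2036.
Examination Delay Credit: +227 days → 13 April 2037.

April 13, 2037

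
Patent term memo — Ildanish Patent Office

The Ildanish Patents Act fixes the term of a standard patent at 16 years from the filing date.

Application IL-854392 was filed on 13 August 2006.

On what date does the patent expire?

Filing date + 16 years → 13 August 2022.

2022-08-13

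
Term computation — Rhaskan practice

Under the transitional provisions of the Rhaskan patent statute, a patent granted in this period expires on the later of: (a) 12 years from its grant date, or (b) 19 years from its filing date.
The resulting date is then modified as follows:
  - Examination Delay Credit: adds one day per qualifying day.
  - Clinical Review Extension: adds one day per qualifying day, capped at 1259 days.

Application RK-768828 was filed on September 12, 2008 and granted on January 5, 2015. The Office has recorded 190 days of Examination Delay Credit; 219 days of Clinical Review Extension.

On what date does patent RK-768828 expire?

2028-10-25

(a) grant + 12 years → 5 January 2027.
(b) filing + 19 years → 12 September 2027.
Later of the two: 12 September 2027.
Examination Delay Credit: +190 days → 20 March 2028.
Clinical Review Extension: 219 days (within the 1259-day cap) → +219 days → 25 October 2028.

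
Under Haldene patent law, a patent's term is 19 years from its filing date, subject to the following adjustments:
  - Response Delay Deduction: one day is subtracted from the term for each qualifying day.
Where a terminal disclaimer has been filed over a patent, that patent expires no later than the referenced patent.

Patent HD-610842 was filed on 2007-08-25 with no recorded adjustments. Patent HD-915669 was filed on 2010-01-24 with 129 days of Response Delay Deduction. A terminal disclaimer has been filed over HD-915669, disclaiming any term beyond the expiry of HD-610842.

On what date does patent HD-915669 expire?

August 25, 2026

Natural term of HD-915669:
  Base: filing + 19 years → 24 January 2029.
  Response Delay Deduction: −129 days → 17 September 2028.
Expiry of referenced patent HD-610842:
  Base: filing + 19 years → 25 August 2026.
Terminal disclaimer: HD-915669 expires on the earlier of 17 September 2028 and 25 August 2026.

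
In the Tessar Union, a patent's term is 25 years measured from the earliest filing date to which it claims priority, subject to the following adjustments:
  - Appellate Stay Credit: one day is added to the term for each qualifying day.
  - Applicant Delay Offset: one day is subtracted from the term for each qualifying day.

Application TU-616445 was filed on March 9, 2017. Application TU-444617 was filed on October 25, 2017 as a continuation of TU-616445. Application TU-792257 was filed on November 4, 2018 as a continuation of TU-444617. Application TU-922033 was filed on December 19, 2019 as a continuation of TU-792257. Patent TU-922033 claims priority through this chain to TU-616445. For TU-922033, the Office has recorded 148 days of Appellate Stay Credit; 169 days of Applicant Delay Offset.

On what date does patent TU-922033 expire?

February 16, 2042

Earliest priority filing: 9 March 2017.
Base term: 9 March 2017 + 25 years → 9 March 2042.
Appellate Stay Credit: +148 days → 4 August 2042.
Applicant Delay Offset: −169 days → 16 February 2042.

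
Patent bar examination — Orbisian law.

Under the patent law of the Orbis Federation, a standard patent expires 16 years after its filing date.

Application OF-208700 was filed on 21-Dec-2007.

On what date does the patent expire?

2023-12-21

Filing date + 16 years → 21 December 2023.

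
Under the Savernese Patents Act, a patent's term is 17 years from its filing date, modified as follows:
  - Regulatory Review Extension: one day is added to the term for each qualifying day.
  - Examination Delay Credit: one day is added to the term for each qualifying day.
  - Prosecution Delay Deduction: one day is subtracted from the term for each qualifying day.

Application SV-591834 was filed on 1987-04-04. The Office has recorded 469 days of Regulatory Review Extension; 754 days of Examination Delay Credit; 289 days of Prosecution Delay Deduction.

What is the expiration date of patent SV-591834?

Base term: filing date + 17 years → 4 April 2004.
Regulatory Review Extension: +469 days → 17 July 2005.
Examination Delay Credit: +754 days → 10 August 2007.
Prosecution Delay Deduction: −289 days → 25 October 2006.

2006-10-25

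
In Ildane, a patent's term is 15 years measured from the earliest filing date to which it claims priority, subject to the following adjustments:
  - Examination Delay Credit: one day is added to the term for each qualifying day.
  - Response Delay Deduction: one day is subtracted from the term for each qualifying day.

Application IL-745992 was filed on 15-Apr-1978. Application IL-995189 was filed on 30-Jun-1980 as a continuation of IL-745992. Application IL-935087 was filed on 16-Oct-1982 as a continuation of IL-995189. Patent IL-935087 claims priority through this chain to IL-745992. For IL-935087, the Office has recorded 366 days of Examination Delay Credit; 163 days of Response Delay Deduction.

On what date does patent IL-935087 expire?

Earliest priority filing: 15 April 1978.
Base term: 15 April 1978 + 15 years → 15 April 1993.
Examination Delay Credit: +366 days → 16 April 1994.
Response Delay Deduction: −163 days → 4 November 1993.

1993-11-04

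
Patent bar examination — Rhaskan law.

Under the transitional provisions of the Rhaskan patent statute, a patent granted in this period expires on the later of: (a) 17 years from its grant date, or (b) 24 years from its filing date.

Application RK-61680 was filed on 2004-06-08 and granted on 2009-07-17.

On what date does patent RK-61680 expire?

(a) grant + 17 years → 17 July 2026.
(b) filing + 24 years → 8 June 2028.
Later of the two: 8 June 2028.

2028-06-08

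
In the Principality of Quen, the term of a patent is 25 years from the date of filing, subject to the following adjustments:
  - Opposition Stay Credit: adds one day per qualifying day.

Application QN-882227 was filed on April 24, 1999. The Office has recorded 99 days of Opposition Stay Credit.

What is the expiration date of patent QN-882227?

Base term: filing date + 25 years → 24 April 2024.
Opposition Stay Credit: +99 days → 1 August 2024.

2024-08-01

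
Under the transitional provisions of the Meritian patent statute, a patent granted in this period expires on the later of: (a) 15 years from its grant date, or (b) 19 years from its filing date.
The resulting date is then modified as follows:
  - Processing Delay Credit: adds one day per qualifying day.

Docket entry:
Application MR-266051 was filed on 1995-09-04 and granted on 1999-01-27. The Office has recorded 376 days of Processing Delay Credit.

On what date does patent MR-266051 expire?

(a) grant + 15 years → 27 January 2014.
(b) filing + 19 years → 4 September 2014.
Later of the two: 4 September 2014.
Processing Delay Credit: +376 days → 15 September 2015.

September 15, 2015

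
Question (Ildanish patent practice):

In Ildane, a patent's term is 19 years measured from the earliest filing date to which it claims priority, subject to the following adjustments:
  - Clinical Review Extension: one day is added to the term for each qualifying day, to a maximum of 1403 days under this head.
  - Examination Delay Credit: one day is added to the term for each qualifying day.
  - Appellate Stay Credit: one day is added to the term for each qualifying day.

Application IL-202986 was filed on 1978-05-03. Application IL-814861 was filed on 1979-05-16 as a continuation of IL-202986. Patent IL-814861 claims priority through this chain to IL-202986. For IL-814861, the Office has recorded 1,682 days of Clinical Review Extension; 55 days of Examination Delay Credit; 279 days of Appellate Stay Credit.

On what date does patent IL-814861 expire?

Earliest priority filing: 3 May 1978.
Base term: 3 May 1978 + 19 years → 3 May 1997.
Clinical Review Extension: 1682 days claimed exceeds the 1403-day cap, so +1403 days → 6 March 2001.
Examination Delay Credit: +55 days → 30 April 2001.
Appellate Stay Credit: +279 days → 3 February 2002.

2002-02-03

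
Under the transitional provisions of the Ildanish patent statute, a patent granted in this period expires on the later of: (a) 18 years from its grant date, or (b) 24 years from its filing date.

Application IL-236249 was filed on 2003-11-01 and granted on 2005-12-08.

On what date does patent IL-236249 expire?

(a) grant + 18 years → 8 December 2023.
(b) filing + 24 years → 1 November 2027.
Later of the two: 1 November 2027.

November 1, 2027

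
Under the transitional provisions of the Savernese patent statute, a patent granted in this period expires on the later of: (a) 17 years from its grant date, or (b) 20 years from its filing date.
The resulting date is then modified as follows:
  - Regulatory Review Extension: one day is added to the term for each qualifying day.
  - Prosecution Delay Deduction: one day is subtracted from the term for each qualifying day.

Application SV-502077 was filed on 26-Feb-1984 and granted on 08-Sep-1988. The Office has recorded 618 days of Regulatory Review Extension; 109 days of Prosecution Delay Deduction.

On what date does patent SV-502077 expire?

January 30, 2007

(a) grant + 17 years → 8 September 2005.
(b) filing + 20 years → 26 February 2004.
Later of the two: 8 September 2005.
Regulatory Review Extension: +618 days → 19 May 2007.
Prosecution Delay Deduction: −109 days → 30 January 2007.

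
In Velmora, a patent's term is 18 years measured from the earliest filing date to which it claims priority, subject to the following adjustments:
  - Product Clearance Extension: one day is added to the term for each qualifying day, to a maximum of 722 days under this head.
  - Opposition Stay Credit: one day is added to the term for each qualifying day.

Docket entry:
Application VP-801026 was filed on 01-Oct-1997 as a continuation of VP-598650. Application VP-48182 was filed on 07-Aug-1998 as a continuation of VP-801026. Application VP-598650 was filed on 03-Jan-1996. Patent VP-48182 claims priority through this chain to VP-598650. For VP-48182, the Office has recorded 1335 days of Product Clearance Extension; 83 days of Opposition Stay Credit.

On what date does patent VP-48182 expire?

Earliest priority filing: 3 January 1996.
Base term: 3 January 1996 + 18 years → 3 January 2014.
Product Clearance Extension: 1335 days claimed exceeds the 722-day cap, so +722 days → 26 December 2015.
Opposition Stay Credit: +83 days → 18 March 2016.

2016-03-18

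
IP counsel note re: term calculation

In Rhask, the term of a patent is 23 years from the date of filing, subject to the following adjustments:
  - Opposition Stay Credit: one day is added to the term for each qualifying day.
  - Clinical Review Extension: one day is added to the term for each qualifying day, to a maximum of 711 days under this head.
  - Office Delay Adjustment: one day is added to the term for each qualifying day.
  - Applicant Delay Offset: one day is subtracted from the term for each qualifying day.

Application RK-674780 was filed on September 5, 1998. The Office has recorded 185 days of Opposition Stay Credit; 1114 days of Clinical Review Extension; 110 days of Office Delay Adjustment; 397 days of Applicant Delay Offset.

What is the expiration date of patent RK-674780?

Base term: filing date + 23 years → 5 September 2021.
Opposition Stay Credit: +185 days → 9 March 2022.
Clinical Review Extension: 1114 days claimed exceeds the 711-day cap, so +711 days → 18 February 2024.
Office Delay Adjustment: +110 days → 7 June 2024.
Applicant Delay Offset: −397 days → 7 May 2023.

2023-05-07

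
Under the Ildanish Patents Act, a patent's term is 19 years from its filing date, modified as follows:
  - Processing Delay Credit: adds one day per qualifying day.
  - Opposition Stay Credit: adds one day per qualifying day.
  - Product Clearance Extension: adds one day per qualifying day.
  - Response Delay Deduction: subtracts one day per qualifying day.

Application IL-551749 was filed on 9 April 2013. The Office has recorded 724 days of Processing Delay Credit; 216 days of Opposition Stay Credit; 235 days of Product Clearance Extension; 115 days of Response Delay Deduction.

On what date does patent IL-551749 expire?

Base term: filing date + 19 years → 9 April 2032.
Processing Delay Credit: +724 days → 3 April 2034.
Opposition Stay Credit: +216 days → 5 November 2034.
Product Clearance Extension: +235 days → 28 June 2035.
Response Delay Deduction: −115 days → 5 March 2035.

2035-03-05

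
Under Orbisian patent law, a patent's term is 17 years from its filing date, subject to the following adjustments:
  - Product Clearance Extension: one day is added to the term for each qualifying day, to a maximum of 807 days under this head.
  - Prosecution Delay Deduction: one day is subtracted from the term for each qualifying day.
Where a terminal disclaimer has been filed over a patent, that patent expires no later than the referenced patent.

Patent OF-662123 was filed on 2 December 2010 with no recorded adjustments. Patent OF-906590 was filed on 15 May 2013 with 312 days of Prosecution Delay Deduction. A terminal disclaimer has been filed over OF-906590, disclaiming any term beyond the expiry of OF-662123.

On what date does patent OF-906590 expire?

Natural term of OF-906590:
  Base: filing + 17 years → 15 May 2030.
  Prosecution Delay Deduction: −312 days → 7 July 2029.
Expiry of referenced patent OF-662123:
  Base: filing + 17 years → 2 December 2027.
Terminal disclaimer: OF-906590 expires on the earlier of 7 July 2029 and 2 December 2027.

2027-12-02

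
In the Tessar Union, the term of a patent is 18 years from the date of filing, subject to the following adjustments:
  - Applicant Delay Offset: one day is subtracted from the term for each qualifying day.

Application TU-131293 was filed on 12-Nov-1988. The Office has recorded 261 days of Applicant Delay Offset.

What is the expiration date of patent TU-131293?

Base term: filing date + 18 years → 12 November 2006.
Applicant Delay Offset: −261 days → 24 February 2006.

February 24, 2006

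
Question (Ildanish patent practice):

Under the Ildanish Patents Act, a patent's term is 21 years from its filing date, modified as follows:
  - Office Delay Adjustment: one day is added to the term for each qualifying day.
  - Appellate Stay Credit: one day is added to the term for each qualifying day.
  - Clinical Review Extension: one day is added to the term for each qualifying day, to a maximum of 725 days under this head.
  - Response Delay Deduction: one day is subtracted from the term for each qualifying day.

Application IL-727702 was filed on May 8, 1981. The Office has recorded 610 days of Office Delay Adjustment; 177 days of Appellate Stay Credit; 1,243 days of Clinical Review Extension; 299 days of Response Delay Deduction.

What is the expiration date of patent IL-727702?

2005-09-02

Base term: filing date + 21 years → 8 May 2002.
Office Delay Adjustment: +610 days → 8 January 2004.
Appellate Stay Credit: +177 days → 3 July 2004.
Clinical Review Extension: 1243 days claimed exceeds the 725-day cap, so +725 days → 28 June 2006.
Response Delay Deduction: −299 days → 2 September 2005.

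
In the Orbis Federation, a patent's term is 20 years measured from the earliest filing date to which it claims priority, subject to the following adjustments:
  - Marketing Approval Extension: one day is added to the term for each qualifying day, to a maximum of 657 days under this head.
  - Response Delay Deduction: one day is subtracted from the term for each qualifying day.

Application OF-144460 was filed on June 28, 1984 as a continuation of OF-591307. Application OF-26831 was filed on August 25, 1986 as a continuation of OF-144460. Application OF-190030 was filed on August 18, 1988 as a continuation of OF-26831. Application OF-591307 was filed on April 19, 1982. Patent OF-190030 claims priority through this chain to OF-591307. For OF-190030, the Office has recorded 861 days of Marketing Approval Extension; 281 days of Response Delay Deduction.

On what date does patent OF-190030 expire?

2003-04-30

Earliest priority filing: 19 April 1982.
Base term: 19 April 1982 + 20 years → 19 April 2002.
Marketing Approval Extension: 861 days claimed exceeds the 657-day cap, so +657 days → 5 February 2004.
Response Delay Deduction: −281 days → 30 April 2003.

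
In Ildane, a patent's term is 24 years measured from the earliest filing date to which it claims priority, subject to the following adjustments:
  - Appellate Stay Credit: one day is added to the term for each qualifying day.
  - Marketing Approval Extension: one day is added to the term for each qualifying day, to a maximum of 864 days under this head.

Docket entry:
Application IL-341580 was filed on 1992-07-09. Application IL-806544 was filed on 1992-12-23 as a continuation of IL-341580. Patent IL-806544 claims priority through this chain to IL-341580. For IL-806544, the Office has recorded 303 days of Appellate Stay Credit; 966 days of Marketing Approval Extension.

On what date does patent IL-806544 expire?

Earliest priority filing: 9 July 1992.
Base term: 9 July 1992 + 24 years → 9 July 2016.
Appellate Stay Credit: +303 days → 8 May 2017.
Marketing Approval Extension: 966 days claimed exceeds the 864-day cap, so +864 days → 19 September 2019.

2019-09-19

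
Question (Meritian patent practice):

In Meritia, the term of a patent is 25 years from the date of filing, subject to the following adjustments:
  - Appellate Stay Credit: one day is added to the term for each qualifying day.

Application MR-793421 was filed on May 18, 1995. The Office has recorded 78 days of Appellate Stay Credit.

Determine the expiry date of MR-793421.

Base term: filing date + 25 years → 18 May 2020.
Appellate Stay Credit: +78 days → 4 August 2020.

August 4, 2020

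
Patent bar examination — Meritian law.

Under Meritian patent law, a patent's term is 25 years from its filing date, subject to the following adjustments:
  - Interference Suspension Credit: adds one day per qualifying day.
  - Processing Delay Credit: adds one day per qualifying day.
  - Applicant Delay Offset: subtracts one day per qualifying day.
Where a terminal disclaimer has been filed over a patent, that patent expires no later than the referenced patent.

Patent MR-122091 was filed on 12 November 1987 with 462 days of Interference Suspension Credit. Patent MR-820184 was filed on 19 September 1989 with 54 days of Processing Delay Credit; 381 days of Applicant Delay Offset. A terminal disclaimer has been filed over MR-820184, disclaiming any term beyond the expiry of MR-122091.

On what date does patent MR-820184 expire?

Natural term of MR-820184:
  Base: filing + 25 years → 19 September 2014.
  Processing Delay Credit: +54 days → 12 November 2014.
  Applicant Delay Offset: −381 days → 27 October 2013.
Expiry of referenced patent MR-122091:
  Base: filing + 25 years → 12 November 2012.
  Interference Suspension Credit: +462 days → 17 February 2014.
Terminal disclaimer: MR-820184 expires on the earlier of 27 October 2013 and 17 February 2014.

2013-10-27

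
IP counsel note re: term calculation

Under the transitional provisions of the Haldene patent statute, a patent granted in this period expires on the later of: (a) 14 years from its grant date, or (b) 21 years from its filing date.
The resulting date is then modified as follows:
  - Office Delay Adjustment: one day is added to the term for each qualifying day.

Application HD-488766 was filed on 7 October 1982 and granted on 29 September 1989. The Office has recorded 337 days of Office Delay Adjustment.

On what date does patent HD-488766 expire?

2004-09-08

(a) grant + 14 years → 29 September 2003.
(b) filing + 21 years → 7 October 2003.
Later of the two: 7 October 2003.
Office Delay Adjustment: +337 days → 8 September 2004.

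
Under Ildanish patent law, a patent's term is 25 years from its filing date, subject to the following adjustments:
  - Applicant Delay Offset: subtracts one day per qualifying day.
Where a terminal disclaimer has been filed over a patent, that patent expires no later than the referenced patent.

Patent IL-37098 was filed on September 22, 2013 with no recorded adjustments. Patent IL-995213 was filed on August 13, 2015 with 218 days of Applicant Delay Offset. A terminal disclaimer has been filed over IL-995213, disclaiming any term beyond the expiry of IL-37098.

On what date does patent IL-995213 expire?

Natural term of IL-995213:
  Base: filing + 25 years → 13 August 2040.
  Applicant Delay Offset: −218 days → 8 January 2040.
Expiry of referenced patent IL-37098:
  Base: filing + 25 years → 22 September 2038.
Terminal disclaimer: IL-995213 expires on the earlier of 8 January 2040 and 22 September 2038.

2038-09-22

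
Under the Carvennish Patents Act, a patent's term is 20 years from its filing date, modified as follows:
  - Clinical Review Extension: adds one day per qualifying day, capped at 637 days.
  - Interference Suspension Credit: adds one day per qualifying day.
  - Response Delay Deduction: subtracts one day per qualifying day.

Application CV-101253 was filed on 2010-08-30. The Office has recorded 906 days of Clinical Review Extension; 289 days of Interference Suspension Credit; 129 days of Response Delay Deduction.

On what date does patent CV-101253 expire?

November 4, 2032

Base term: filing date + 20 years → 30 August 2030.
Clinical Review Extension: 906 days claimed exceeds the 637-day cap, so +637 days → 28 May 2032.
Interference Suspension Credit: +289 days → 13 March 2033.
Response Delay Deduction: −129 days → 4 November 2032.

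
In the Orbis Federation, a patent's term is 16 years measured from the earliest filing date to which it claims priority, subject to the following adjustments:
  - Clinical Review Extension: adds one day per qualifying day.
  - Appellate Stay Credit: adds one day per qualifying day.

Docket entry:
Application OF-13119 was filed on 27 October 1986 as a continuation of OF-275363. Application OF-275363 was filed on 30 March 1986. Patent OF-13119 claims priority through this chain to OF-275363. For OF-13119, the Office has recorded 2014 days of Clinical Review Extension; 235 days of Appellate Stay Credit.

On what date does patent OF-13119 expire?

Earliest priority filing: 30 March 1986.
Base term: 30 March 1986 + 16 years → 30 March 2002.
Clinical Review Extension: +2014 days → 4 October 2007.
Appellate Stay Credit: +235 days → 26 May 2008.

2008-05-26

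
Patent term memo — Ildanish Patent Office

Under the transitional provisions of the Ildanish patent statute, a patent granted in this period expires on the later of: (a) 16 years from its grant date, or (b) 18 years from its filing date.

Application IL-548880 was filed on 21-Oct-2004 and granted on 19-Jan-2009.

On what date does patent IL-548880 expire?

(a) grant + 16 years → 19 January 2025.
(b) filing + 18 years → 21 October 2022.
Later of the two: 19 January 2025.

January 19, 2025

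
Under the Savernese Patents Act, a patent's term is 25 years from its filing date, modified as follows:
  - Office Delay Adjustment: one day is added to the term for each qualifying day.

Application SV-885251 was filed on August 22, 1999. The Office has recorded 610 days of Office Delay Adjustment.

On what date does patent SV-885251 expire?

April 24, 2026

Base term: filing date + 25 years → 22 August 2024.
Office Delay Adjustment: +610 days → 24 April 2026.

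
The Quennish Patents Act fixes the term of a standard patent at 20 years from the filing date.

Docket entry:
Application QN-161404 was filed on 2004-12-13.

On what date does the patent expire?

December 13, 2024

Filing date + 20 years → 13 December 2024.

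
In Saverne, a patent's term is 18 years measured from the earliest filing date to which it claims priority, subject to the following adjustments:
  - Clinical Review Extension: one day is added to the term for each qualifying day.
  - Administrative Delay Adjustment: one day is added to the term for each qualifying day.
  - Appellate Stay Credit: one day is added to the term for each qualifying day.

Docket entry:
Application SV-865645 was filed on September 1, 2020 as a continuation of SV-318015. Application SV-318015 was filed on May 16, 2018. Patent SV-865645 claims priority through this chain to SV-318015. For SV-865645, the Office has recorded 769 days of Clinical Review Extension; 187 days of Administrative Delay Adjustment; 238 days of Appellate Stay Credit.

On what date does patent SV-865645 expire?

2039-08-23

Earliest priority filing: 16 May 2018.
Base term: 16 May 2018 + 18 years → 16 May 2036.
Clinical Review Extension: +769 days → 24 June 2038.
Administrative Delay Adjustment: +187 days → 28 December 2038.
Appellate Stay Credit: +238 days → 23 August 2039.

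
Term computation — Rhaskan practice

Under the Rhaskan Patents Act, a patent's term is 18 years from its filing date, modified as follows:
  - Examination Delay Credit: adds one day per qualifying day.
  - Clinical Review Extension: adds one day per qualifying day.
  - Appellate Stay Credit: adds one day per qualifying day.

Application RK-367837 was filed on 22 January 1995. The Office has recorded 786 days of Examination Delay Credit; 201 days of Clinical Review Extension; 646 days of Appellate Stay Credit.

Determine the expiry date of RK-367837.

Base term: filing date + 18 years → 22 January 2013.
Examination Delay Credit: +786 days → 19 March 2015.
Clinical Review Extension: +201 days → 6 October 2015.
Appellate Stay Credit: +646 days → 13 July 2017.

July 13, 2017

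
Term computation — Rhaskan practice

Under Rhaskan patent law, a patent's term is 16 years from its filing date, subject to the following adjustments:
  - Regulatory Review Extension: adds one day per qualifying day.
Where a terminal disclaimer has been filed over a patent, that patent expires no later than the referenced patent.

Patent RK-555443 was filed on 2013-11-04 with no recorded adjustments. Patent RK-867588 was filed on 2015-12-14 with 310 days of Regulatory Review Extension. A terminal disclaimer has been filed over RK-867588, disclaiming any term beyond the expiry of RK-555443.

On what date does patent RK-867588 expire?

Natural term of RK-867588:
  Base: filing + 16 years → 14 December 2031.
  Regulatory Review Extension: +310 days → 19 October 2032.
Expiry of referenced patent RK-555443:
  Base: filing + 16 years → 4 November 2029.
Terminal disclaimer: RK-867588 expires on the earlier of 19 October 2032 and 4 November 2029.

2029-11-04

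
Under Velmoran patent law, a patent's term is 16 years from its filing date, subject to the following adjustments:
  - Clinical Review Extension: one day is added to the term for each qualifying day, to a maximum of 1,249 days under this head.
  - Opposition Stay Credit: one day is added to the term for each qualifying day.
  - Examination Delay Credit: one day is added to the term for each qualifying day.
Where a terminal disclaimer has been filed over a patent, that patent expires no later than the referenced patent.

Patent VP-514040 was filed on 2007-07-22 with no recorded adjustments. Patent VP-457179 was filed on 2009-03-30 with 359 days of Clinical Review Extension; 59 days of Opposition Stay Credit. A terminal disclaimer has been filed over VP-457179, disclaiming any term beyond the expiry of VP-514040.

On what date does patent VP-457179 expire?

2023-07-22

Natural term of VP-457179:
  Base: filing + 16 years → 30 March 2025.
  Clinical Review Extension: 359 days (within the 1249-day cap) → +359 days → 24 March 2026.
  Opposition Stay Credit: +59 days → 22 May 2026.
Expiry of referenced patent VP-514040:
  Base: filing + 16 years → 22 July 2023.
Terminal disclaimer: VP-457179 expires on the earlier of 22 May 2026 and 22 July 2023.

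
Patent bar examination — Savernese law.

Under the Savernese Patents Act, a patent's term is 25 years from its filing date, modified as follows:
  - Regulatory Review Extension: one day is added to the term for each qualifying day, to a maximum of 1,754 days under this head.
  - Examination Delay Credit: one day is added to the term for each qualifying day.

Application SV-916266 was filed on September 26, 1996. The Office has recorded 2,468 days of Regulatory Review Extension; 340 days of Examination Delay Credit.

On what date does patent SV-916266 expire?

Base term: filing date + 25 years → 26 September 2021.
Regulatory Review Extension: 2468 days claimed exceeds the 1754-day cap, so +1754 days → 16 July 2026.
Examination Delay Credit: +340 days → 21 June 2027.

2027-06-21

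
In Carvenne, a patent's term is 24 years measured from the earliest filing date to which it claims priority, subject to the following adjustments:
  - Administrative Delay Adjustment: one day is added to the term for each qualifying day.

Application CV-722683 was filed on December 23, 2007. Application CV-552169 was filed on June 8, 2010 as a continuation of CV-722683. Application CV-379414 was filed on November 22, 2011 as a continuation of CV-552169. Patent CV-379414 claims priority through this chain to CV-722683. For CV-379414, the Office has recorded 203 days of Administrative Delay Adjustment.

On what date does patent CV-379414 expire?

2032-07-13

Earliest priority filing: 23 December 2007.
Base term: 23 December 2007 + 24 years → 23 December 2031.
Administrative Delay Adjustment: +203 days → 13 July 2032.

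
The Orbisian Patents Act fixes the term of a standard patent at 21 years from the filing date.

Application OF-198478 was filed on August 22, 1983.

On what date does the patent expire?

August 22, 2004

Filing date + 21 years → 22 August 2004.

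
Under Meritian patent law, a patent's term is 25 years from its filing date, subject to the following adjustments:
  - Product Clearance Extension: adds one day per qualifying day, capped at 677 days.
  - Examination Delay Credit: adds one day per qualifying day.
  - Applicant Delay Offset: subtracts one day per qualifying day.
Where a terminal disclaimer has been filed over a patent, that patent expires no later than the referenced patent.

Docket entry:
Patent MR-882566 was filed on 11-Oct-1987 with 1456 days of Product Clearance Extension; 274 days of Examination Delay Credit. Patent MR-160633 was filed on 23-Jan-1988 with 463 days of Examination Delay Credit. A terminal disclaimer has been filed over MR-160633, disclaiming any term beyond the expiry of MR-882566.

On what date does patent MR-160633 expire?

Natural term of MR-160633:
  Base: filing + 25 years → 23 January 2013.
  Examination Delay Credit: +463 days → 1 May 2014.
Expiry of referenced patent MR-882566:
  Base: filing + 25 years → 11 October 2012.
  Product Clearance Extension: 1456 days claimed exceeds the 677-day cap, so +677 days → 19 August 2014.
  Examination Delay Credit: +274 days → 20 May 2015.
Terminal disclaimer: MR-160633 expires on the earlier of 1 May 2014 and 20 May 2015.

May 1, 2014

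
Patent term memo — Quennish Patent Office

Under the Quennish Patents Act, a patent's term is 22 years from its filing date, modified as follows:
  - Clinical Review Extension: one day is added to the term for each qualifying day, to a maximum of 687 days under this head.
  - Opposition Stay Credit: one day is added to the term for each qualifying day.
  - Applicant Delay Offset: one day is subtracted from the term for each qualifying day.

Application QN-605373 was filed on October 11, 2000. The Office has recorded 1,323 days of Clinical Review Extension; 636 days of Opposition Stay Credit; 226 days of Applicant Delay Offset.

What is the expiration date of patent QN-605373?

Base term: filing date + 22 years → 11 October 2022.
Clinical Review Extension: 1323 days claimed exceeds the 687-day cap, so +687 days → 28 August 2024.
Opposition Stay Credit: +636 days → 26 May 2026.
Applicant Delay Offset: −226 days → 12 October 2025.

October 12, 2025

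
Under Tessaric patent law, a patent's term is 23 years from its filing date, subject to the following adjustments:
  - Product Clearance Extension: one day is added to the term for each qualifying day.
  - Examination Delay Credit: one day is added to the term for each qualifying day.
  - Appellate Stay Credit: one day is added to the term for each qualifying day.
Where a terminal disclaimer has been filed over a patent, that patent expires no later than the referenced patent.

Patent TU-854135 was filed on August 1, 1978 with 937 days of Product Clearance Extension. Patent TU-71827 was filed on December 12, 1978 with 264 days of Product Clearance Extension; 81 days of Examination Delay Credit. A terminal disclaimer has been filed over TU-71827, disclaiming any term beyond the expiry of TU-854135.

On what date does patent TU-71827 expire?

Natural term of TU-71827:
  Base: filing + 23 years → 12 December 2001.
  Product Clearance Extension: +264 days → 2 September 2002.
  Examination Delay Credit: +81 days → 22 November 2002.
Expiry of referenced patent TU-854135:
  Base: filing + 23 years → 1 August 2001.
  Product Clearance Extension: +937 days → 24 February 2004.
Terminal disclaimer: TU-71827 expires on the earlier of 22 November 2002 and 24 February 2004.

2002-11-22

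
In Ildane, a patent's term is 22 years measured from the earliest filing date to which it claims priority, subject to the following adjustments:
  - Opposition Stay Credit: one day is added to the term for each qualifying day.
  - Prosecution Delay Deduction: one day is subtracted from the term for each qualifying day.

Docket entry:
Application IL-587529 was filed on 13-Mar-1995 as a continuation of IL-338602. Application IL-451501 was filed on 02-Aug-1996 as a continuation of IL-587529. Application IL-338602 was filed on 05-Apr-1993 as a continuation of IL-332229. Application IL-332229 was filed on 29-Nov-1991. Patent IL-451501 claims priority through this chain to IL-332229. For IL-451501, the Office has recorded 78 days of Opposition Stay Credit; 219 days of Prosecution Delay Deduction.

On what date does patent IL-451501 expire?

Earliest priority filing: 29 November 1991.
Base term: 29 November 1991 + 22 years → 29 November 2013.
Opposition Stay Credit: +78 days → 15 February 2014.
Prosecution Delay Deduction: −219 days → 11 July 2013.

2013-07-11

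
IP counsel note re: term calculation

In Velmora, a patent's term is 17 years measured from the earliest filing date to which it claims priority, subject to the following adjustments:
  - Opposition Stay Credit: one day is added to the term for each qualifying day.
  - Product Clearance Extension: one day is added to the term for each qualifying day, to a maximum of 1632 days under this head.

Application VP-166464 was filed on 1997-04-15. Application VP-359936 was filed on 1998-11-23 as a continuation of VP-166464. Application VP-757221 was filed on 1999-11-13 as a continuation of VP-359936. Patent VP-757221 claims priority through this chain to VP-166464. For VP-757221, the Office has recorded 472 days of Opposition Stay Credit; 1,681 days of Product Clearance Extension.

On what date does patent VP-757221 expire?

Earliest priority filing: 15 April 1997.
Base term: 15 April 1997 + 17 years → 15 April 2014.
Opposition Stay Credit: +472 days → 31 July 2015.
Product Clearance Extension: 1681 days claimed exceeds the 1632-day cap, so +1632 days → 18 January 2020.

January 18, 2020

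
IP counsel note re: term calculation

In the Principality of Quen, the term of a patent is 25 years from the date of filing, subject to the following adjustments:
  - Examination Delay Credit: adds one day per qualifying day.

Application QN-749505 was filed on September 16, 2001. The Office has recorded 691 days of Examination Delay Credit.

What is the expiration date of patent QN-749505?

Base term: filing date + 25 years → 16 September 2026.
Examination Delay Credit: +691 days → 7 August 2028.

August 7, 2028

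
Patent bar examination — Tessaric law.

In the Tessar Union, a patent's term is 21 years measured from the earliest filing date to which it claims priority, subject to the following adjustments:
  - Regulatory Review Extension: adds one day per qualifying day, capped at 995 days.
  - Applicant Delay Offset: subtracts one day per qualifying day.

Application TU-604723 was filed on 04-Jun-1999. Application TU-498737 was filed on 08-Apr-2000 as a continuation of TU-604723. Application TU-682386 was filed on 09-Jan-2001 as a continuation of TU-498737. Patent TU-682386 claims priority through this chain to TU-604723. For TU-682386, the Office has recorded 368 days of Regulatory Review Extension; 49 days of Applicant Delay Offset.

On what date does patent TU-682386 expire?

Earliest priority filing: 4 June 1999.
Base term: 4 June 1999 + 21 years → 4 June 2020.
Regulatory Review Extension: 368 days (within the 995-day cap) → +368 days → 7 June 2021.
Applicant Delay Offset: −49 days → 19 April 2021.

April 19, 2021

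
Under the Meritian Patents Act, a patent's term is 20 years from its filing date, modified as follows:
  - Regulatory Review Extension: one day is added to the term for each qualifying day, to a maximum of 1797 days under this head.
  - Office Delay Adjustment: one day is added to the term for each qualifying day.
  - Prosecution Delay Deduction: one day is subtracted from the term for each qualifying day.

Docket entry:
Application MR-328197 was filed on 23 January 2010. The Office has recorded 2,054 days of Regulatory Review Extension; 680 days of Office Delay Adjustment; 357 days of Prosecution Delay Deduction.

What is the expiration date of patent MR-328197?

2035-11-13

Base term: filing date + 20 years → 23 January 2030.
Regulatory Review Extension: 2054 days claimed exceeds the 1797-day cap, so +1797 days → 25 December 2034.
Office Delay Adjustment: +680 days → 4 November 2036.
Prosecution Delay Deduction: −357 days → 13 November 2035.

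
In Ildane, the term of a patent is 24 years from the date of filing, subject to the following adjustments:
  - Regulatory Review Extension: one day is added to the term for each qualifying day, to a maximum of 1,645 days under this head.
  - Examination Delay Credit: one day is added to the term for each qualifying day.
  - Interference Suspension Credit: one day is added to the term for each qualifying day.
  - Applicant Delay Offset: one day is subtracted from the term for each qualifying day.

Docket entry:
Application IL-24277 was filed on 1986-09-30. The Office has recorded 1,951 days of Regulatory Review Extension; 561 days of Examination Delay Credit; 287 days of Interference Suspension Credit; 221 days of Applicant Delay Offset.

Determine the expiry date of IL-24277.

Base term: filing date + 24 years → 30 September 2010.
Regulatory Review Extension: 1951 days claimed exceeds the 1645-day cap, so +1645 days → 2 April 2015.
Examination Delay Credit: +561 days → 14 October 2016.
Interference Suspension Credit: +287 days → 28 July 2017.
Applicant Delay Offset: −221 days → 19 December 2016.

December 19, 2016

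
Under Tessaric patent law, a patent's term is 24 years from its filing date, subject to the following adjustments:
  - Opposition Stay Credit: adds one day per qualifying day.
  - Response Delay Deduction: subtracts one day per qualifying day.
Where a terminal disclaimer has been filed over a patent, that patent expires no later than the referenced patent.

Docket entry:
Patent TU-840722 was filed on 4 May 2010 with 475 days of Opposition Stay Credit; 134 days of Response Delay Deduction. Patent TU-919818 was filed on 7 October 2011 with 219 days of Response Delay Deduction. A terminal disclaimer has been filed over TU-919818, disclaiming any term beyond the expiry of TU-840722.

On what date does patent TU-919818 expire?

Natural term of TU-919818:
  Base: filing + 24 years → 7 October 2035.
  Response Delay Deduction: −219 days → 2 March 2035.
Expiry of referenced patent TU-840722:
  Base: filing + 24 years → 4 May 2034.
  Opposition Stay Credit: +475 days → 22 August 2035.
  Response Delay Deduction: −134 days → 10 April 2035.
Terminal disclaimer: TU-919818 expires on the earlier of 2 March 2035 and 10 April 2035.

2035-03-02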